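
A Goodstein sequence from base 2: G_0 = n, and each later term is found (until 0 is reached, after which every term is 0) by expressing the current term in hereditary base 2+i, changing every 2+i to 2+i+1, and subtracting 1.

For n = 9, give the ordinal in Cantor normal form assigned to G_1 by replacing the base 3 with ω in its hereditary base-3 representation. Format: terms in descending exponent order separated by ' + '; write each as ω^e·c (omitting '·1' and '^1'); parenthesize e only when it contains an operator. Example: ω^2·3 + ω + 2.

(0) 9|_2 = 2^(2 + 1) + 1 ↦ 3^(3 + 1) + 1|_3 = 82 ⇒ 81
(1) 81|_3 = 3^(3 + 1) ↦ 4^(4 + 1)|_4 = 1024 ⇒ 1023

ω^(ω + 1)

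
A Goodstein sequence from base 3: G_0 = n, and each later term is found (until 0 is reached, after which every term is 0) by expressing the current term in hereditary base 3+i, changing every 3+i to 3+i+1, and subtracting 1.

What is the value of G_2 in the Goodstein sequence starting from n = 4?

4

base 3: 4 = 3 + 1; at 4: 4 + 1 = 5; next = 4
base 4: 4 = 4; at 5: 5 = 5; next = 4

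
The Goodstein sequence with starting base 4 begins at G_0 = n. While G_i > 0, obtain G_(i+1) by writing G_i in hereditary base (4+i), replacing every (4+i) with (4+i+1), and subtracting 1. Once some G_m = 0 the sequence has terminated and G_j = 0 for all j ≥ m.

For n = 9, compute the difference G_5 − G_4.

0

9 —HB4→ 2·4 + 1 —bump→ 2·5 + 1 = 11 —(−1)→ 10
10 —HB5→ 2·5 —bump→ 2·6 = 12 —(−1)→ 11
11 —HB6→ 6 + 5 —bump→ 7 + 5 = 12 —(−1)→ 11
11 —HB7→ 7 + 4 —bump→ 8 + 4 = 12 —(−1)→ 11
11 —HB8→ 8 + 3 —bump→ 9 + 3 = 12 —(−1)→ 11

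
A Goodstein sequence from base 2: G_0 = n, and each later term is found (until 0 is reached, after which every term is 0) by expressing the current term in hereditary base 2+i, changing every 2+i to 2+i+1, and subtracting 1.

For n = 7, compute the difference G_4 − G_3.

43530

i=0: 7 = 2^2 + 2 + 1 (b=2); 2→3: 3^3 + 3 + 1 = 31; 31−1 = 30
i=1: 30 = 3^3 + 3 (b=3); 3→4: 4^4 + 4 = 260; 260−1 = 259
i=2: 259 = 4^4 + 3 (b=4); 4→5: 5^5 + 3 = 3128; 3128−1 = 3127
i=3: 3127 = 5^5 + 2 (b=5); 5→6: 6^6 + 2 = 46658; 46658−1 = 46657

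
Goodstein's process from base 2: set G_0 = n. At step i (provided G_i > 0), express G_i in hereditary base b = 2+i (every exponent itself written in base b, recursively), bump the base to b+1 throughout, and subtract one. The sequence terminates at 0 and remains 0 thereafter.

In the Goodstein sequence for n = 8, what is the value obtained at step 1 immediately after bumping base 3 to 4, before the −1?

554

G_0 = 8. HB_2(8) = 2^(2 + 1). Bump = 81. G_1 = 80.
G_1 = 80. HB_3(80) = 2·3^3 + 2·3^2 + 2·3 + 2. Bump = 554. G_2 = 553.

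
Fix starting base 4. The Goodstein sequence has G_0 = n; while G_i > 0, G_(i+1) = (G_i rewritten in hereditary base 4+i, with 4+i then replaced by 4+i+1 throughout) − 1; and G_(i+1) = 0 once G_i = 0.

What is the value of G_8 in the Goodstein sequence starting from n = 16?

step 0: 16 = 4^2; sub 5 for 4: 5^2; = 25; G_1 = 25−1 = 24
step 1: 24 = 4·5 + 4; sub 6 for 5: 4·6 + 4; = 28; G_2 = 28−1 = 27
step 2: 27 = 4·6 + 3; sub 7 for 6: 4·7 + 3; = 31; G_3 = 31−1 = 30
step 3: 30 = 4·7 + 2; sub 8 for 7: 4·8 + 2; = 34; G_4 = 34−1 = 33
step 4: 33 = 4·8 + 1; sub 9 for 8: 4·9 + 1; = 37; G_5 = 37−1 = 36
step 5: 36 = 4·9; sub 10 for 9: 4·10; = 40; G_6 = 40−1 = 39
step 6: 39 = 3·10 + 9; sub 11 for 10: 3·11 + 9; = 42; G_7 = 42−1 = 41
step 7: 41 = 3·11 + 8; sub 12 for 11: 3·12 + 8; = 44; G_8 = 44−1 = 43

43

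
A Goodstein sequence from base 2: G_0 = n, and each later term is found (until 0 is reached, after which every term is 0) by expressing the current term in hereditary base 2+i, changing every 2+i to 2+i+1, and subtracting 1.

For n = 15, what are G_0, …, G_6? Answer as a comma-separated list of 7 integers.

step 0: 15 = 2^(2 + 1) + 2^2 + 2 + 1; sub 3 for 2: 3^(3 + 1) + 3^3 + 3 + 1; = 112; G_1 = 112−1 = 111
step 1: 111 = 3^(3 + 1) + 3^3 + 3; sub 4 for 3: 4^(4 + 1) + 4^4 + 4; = 1284; G_2 = 1284−1 = 1283
step 2: 1283 = 4^(4 + 1) + 4^4 + 3; sub 5 for 4: 5^(5 + 1) + 5^5 + 3; = 18753; G_3 = 18753−1 = 18752
step 3: 18752 = 5^(5 + 1) + 5^5 + 2; sub 6 for 5: 6^(6 + 1) + 6^6 + 2; = 326594; G_4 = 326594−1 = 326593
step 4: 326593 = 6^(6 + 1) + 6^6 + 1; sub 7 for 6: 7^(7 + 1) + 7^7 + 1; = 6588345; G_5 = 6588345−1 = 6588344
step 5: 6588344 = 7^(7 + 1) + 7^7; sub 8 for 7: 8^(8 + 1) + 8^8; = 150994944; G_6 = 150994944−1 = 150994943

15, 111, 1283, 18752, 326593, 6588344, 150994943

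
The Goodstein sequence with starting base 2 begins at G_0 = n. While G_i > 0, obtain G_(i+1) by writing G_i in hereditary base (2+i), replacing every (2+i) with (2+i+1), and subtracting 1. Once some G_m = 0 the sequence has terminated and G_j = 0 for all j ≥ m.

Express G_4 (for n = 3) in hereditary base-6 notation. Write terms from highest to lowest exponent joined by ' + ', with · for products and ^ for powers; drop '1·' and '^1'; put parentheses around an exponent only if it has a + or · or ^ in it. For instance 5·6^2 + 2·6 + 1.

G_0=3  [base 2] 2 + 1  →[2↦3]→  3 + 1 = 4  −1 ⇒ G_1=3
G_1=3  [base 3] 3  →[3↦4]→  4 = 4  −1 ⇒ G_2=3
G_2=3  [base 4] 3  →[4↦5]→  3 = 3  −1 ⇒ G_3=2
G_3=2  [base 5] 2  →[5↦6]→  2 = 2  −1 ⇒ G_4=1
G_4=1  [base 6] 1  →[6↦7]→  1 = 1  −1 ⇒ G_5=0

1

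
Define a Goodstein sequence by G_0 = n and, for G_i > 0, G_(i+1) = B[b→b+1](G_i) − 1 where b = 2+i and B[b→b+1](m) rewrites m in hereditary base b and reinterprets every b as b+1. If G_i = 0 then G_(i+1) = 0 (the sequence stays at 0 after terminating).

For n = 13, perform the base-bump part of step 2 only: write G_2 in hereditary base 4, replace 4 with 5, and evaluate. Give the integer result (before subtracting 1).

16093

(0) 13|_2 = 2^(2 + 1) + 2^2 + 1 ↦ 3^(3 + 1) + 3^3 + 1|_3 = 109 ⇒ 108
(1) 108|_3 = 3^(3 + 1) + 3^3 ↦ 4^(4 + 1) + 4^4|_4 = 1280 ⇒ 1279
(2) 1279|_4 = 4^(4 + 1) + 3·4^3 + 3·4^2 + 3·4 + 3 ↦ 5^(5 + 1) + 3·5^3 + 3·5^2 + 3·5 + 3|_5 = 16093 ⇒ 16092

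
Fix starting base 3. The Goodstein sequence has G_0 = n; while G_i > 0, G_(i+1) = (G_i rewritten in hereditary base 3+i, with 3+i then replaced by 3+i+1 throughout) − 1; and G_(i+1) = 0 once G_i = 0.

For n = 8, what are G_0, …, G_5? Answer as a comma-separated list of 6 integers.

base 3: 8 = 2·3 + 2; at 4: 2·4 + 2 = 10; next = 9
base 4: 9 = 2·4 + 1; at 5: 2·5 + 1 = 11; next = 10
base 5: 10 = 2·5; at 6: 2·6 = 12; next = 11
base 6: 11 = 6 + 5; at 7: 7 + 5 = 12; next = 11
base 7: 11 = 7 + 4; at 8: 8 + 4 = 12; next = 11

8, 9, 10, 11, 11, 11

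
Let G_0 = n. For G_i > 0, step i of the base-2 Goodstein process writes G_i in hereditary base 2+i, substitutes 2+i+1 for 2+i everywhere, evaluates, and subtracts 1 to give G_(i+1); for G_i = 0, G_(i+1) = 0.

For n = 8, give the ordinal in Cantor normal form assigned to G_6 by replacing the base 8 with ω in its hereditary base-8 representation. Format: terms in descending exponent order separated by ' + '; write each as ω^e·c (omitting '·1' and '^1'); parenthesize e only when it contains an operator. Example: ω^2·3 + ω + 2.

8 —HB2→ 2^(2 + 1) —bump→ 3^(3 + 1) = 81 —(−1)→ 80
80 —HB3→ 2·3^3 + 2·3^2 + 2·3 + 2 —bump→ 2·4^4 + 2·4^2 + 2·4 + 2 = 554 —(−1)→ 553
553 —HB4→ 2·4^4 + 2·4^2 + 2·4 + 1 —bump→ 2·5^5 + 2·5^2 + 2·5 + 1 = 6311 —(−1)→ 6310
6310 —HB5→ 2·5^5 + 2·5^2 + 2·5 —bump→ 2·6^6 + 2·6^2 + 2·6 = 93396 —(−1)→ 93395
93395 —HB6→ 2·6^6 + 2·6^2 + 6 + 5 —bump→ 2·7^7 + 2·7^2 + 7 + 5 = 1647196 —(−1)→ 1647195
1647195 —HB7→ 2·7^7 + 2·7^2 + 7 + 4 —bump→ 2·8^8 + 2·8^2 + 8 + 4 = 33554572 —(−1)→ 33554571
33554571 —HB8→ 2·8^8 + 2·8^2 + 8 + 3 —bump→ 2·9^9 + 2·9^2 + 9 + 3 = 774841152 —(−1)→ 774841151

ω^ω·2 + ω^2·2 + ω + 3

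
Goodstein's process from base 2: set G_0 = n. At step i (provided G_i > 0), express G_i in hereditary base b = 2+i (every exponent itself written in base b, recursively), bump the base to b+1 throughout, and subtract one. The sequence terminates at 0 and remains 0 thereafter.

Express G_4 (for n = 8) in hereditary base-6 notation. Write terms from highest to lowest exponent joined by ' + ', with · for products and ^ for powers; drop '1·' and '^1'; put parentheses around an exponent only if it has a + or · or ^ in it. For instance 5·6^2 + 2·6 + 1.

2·6^6 + 2·6^2 + 6 + 5

(0) 8|_2 = 2^(2 + 1) ↦ 3^(3 + 1)|_3 = 81 ⇒ 80
(1) 80|_3 = 2·3^3 + 2·3^2 + 2·3 + 2 ↦ 2·4^4 + 2·4^2 + 2·4 + 2|_4 = 554 ⇒ 553
(2) 553|_4 = 2·4^4 + 2·4^2 + 2·4 + 1 ↦ 2·5^5 + 2·5^2 + 2·5 + 1|_5 = 6311 ⇒ 6310
(3) 6310|_5 = 2·5^5 + 2·5^2 + 2·5 ↦ 2·6^6 + 2·6^2 + 2·6|_6 = 93396 ⇒ 93395
(4) 93395|_6 = 2·6^6 + 2·6^2 + 6 + 5 ↦ 2·7^7 + 2·7^2 + 7 + 5|_7 = 1647196 ⇒ 1647195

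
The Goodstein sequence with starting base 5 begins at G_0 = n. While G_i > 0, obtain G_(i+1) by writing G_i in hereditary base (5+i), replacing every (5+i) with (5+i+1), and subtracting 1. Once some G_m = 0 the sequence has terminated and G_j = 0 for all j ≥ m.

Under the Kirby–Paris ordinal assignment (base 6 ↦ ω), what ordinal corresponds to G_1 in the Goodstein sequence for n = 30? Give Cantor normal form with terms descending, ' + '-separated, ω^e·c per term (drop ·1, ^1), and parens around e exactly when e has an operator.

G_0=30  [base 5] 5^2 + 5  →[5↦6]→  6^2 + 6 = 42  −1 ⇒ G_1=41
G_1=41  [base 6] 6^2 + 5  →[6↦7]→  7^2 + 5 = 54  −1 ⇒ G_2=53

ω^2 + 5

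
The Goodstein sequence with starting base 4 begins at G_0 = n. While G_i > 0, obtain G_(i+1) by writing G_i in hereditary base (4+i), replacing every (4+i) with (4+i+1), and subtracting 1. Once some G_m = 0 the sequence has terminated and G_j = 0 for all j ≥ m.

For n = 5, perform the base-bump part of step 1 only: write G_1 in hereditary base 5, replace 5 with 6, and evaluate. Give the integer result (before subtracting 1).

6

5 —HB4→ 4 + 1 —bump→ 5 + 1 = 6 —(−1)→ 5
5 —HB5→ 5 —bump→ 6 = 6 —(−1)→ 5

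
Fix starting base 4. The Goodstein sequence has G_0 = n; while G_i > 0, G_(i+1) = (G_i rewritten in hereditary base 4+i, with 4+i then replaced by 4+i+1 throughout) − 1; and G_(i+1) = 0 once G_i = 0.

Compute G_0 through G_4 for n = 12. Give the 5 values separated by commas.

12, 14, 15, 16, 17

i=0: 12 = 3·4 (b=4); 4→5: 3·5 = 15; 15−1 = 14
i=1: 14 = 2·5 + 4 (b=5); 5→6: 2·6 + 4 = 16; 16−1 = 15
i=2: 15 = 2·6 + 3 (b=6); 6→7: 2·7 + 3 = 17; 17−1 = 16
i=3: 16 = 2·7 + 2 (b=7); 7→8: 2·8 + 2 = 18; 18−1 = 17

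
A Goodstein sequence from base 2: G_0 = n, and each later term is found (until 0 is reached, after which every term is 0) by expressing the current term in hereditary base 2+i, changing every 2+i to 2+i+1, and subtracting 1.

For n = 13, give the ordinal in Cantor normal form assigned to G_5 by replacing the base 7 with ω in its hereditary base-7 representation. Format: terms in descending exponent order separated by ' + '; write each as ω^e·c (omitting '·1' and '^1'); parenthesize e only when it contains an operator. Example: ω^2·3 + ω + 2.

(0) 13|_2 = 2^(2 + 1) + 2^2 + 1 ↦ 3^(3 + 1) + 3^3 + 1|_3 = 109 ⇒ 108
(1) 108|_3 = 3^(3 + 1) + 3^3 ↦ 4^(4 + 1) + 4^4|_4 = 1280 ⇒ 1279
(2) 1279|_4 = 4^(4 + 1) + 3·4^3 + 3·4^2 + 3·4 + 3 ↦ 5^(5 + 1) + 3·5^3 + 3·5^2 + 3·5 + 3|_5 = 16093 ⇒ 16092
(3) 16092|_5 = 5^(5 + 1) + 3·5^3 + 3·5^2 + 3·5 + 2 ↦ 6^(6 + 1) + 3·6^3 + 3·6^2 + 3·6 + 2|_6 = 280712 ⇒ 280711
(4) 280711|_6 = 6^(6 + 1) + 3·6^3 + 3·6^2 + 3·6 + 1 ↦ 7^(7 + 1) + 3·7^3 + 3·7^2 + 3·7 + 1|_7 = 5765999 ⇒ 5765998
(5) 5765998|_7 = 7^(7 + 1) + 3·7^3 + 3·7^2 + 3·7 ↦ 8^(8 + 1) + 3·8^3 + 3·8^2 + 3·8|_8 = 134219480 ⇒ 134219479

ω^(ω + 1) + ω^3·3 + ω^2·3 + ω·3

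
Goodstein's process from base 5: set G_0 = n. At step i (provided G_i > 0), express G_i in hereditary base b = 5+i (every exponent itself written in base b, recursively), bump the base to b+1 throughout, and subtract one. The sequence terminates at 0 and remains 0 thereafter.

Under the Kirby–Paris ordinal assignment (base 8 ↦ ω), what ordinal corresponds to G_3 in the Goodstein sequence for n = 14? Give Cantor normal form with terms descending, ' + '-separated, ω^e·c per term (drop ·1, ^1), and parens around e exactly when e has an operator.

G_0=14  [base 5] 2·5 + 4  →[5↦6]→  2·6 + 4 = 16  −1 ⇒ G_1=15
G_1=15  [base 6] 2·6 + 3  →[6↦7]→  2·7 + 3 = 17  −1 ⇒ G_2=16
G_2=16  [base 7] 2·7 + 2  →[7↦8]→  2·8 + 2 = 18  −1 ⇒ G_3=17
G_3=17  [base 8] 2·8 + 1  →[8↦9]→  2·9 + 1 = 19  −1 ⇒ G_4=18

ω·2 + 1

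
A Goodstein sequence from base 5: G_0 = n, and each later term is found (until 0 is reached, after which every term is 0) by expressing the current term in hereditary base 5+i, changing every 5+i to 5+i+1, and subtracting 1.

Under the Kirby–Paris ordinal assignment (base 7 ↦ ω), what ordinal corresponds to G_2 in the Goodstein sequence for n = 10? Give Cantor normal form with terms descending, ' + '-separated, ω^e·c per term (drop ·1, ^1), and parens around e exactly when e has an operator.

step 0: 10 = 2·5; sub 6 for 5: 2·6; = 12; G_1 = 12−1 = 11
step 1: 11 = 6 + 5; sub 7 for 6: 7 + 5; = 12; G_2 = 12−1 = 11
step 2: 11 = 7 + 4; sub 8 for 7: 8 + 4; = 12; G_3 = 12−1 = 11

ω + 4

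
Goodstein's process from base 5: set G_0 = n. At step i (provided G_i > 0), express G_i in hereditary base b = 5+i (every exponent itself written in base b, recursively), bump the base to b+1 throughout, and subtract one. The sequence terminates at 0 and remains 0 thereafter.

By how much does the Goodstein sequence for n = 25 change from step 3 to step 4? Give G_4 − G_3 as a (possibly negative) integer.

base 5: 25 = 5^2; at 6: 6^2 = 36; next = 35
base 6: 35 = 5·6 + 5; at 7: 5·7 + 5 = 40; next = 39
base 7: 39 = 5·7 + 4; at 8: 5·8 + 4 = 44; next = 43
base 8: 43 = 5·8 + 3; at 9: 5·9 + 3 = 48; next = 47

4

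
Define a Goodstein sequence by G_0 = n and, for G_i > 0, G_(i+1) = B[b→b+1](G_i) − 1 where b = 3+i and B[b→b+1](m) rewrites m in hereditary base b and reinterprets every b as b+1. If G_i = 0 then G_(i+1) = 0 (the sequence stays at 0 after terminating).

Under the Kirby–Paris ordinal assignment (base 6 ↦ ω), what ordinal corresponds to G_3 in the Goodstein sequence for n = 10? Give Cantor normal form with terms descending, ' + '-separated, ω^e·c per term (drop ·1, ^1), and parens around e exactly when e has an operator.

(0) 10|_3 = 3^2 + 1 ↦ 4^2 + 1|_4 = 17 ⇒ 16
(1) 16|_4 = 4^2 ↦ 5^2|_5 = 25 ⇒ 24
(2) 24|_5 = 4·5 + 4 ↦ 4·6 + 4|_6 = 28 ⇒ 27
(3) 27|_6 = 4·6 + 3 ↦ 4·7 + 3|_7 = 31 ⇒ 30

ω·4 + 3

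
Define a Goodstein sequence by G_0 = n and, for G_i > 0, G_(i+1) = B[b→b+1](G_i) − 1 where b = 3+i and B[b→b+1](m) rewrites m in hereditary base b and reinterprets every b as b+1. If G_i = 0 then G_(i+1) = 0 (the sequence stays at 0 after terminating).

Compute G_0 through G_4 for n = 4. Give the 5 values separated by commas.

base 3: 4 = 3 + 1; at 4: 4 + 1 = 5; next = 4
base 4: 4 = 4; at 5: 5 = 5; next = 4
base 5: 4 = 4; at 6: 4 = 4; next = 3
base 6: 3 = 3; at 7: 3 = 3; next = 2

4, 4, 4, 3, 2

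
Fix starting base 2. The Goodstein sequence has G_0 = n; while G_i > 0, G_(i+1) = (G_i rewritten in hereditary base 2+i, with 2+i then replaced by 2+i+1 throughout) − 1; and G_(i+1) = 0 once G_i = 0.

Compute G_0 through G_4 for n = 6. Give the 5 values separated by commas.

6, 29, 257, 3125, 46655

G_0 = 6. HB_2(6) = 2^2 + 2. Bump = 30. G_1 = 29.
G_1 = 29. HB_3(29) = 3^3 + 2. Bump = 258. G_2 = 257.
G_2 = 257. HB_4(257) = 4^4 + 1. Bump = 3126. G_3 = 3125.
G_3 = 3125. HB_5(3125) = 5^5. Bump = 46656. G_4 = 46655.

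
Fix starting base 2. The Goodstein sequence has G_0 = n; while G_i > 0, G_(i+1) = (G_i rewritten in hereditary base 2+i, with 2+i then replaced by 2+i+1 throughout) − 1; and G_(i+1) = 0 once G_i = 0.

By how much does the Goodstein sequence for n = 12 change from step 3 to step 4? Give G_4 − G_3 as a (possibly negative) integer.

264334

i=0: 12 = 2^(2 + 1) + 2^2 (b=2); 2→3: 3^(3 + 1) + 3^3 = 108; 108−1 = 107
i=1: 107 = 3^(3 + 1) + 2·3^2 + 2·3 + 2 (b=3); 3→4: 4^(4 + 1) + 2·4^2 + 2·4 + 2 = 1066; 1066−1 = 1065
i=2: 1065 = 4^(4 + 1) + 2·4^2 + 2·4 + 1 (b=4); 4→5: 5^(5 + 1) + 2·5^2 + 2·5 + 1 = 15686; 15686−1 = 15685
i=3: 15685 = 5^(5 + 1) + 2·5^2 + 2·5 (b=5); 5→6: 6^(6 + 1) + 2·6^2 + 2·6 = 280020; 280020−1 = 280019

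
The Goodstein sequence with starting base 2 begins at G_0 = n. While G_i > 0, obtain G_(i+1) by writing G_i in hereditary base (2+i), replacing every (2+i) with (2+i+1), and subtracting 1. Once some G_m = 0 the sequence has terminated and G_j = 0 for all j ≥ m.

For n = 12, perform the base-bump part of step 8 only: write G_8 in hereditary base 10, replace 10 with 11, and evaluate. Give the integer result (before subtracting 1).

3138428376975

[0] 12 ≡ 2^(2 + 1) + 2^2 (base 2). Lift 3: 108. −1: 107.
[1] 107 ≡ 3^(3 + 1) + 2·3^2 + 2·3 + 2 (base 3). Lift 4: 1066. −1: 1065.
[2] 1065 ≡ 4^(4 + 1) + 2·4^2 + 2·4 + 1 (base 4). Lift 5: 15686. −1: 15685.
[3] 15685 ≡ 5^(5 + 1) + 2·5^2 + 2·5 (base 5). Lift 6: 280020. −1: 280019.
[4] 280019 ≡ 6^(6 + 1) + 2·6^2 + 6 + 5 (base 6). Lift 7: 5764911. −1: 5764910.
[5] 5764910 ≡ 7^(7 + 1) + 2·7^2 + 7 + 4 (base 7). Lift 8: 134217868. −1: 134217867.
[6] 134217867 ≡ 8^(8 + 1) + 2·8^2 + 8 + 3 (base 8). Lift 9: 3486784575. −1: 3486784574.
[7] 3486784574 ≡ 9^(9 + 1) + 2·9^2 + 9 + 2 (base 9). Lift 10: 100000000212. −1: 100000000211.
[8] 100000000211 ≡ 10^(10 + 1) + 2·10^2 + 10 + 1 (base 10). Lift 11: 3138428376975. −1: 3138428376974.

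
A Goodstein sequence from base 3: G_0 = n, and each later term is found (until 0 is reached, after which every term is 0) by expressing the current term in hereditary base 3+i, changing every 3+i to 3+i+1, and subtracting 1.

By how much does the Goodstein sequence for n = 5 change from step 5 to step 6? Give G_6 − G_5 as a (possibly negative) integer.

-1

(0) 5|_3 = 3 + 2 ↦ 4 + 2|_4 = 6 ⇒ 5
(1) 5|_4 = 4 + 1 ↦ 5 + 1|_5 = 6 ⇒ 5
(2) 5|_5 = 5 ↦ 6|_6 = 6 ⇒ 5
(3) 5|_6 = 5 ↦ 5|_7 = 5 ⇒ 4
(4) 4|_7 = 4 ↦ 4|_8 = 4 ⇒ 3
(5) 3|_8 = 3 ↦ 3|_9 = 3 ⇒ 2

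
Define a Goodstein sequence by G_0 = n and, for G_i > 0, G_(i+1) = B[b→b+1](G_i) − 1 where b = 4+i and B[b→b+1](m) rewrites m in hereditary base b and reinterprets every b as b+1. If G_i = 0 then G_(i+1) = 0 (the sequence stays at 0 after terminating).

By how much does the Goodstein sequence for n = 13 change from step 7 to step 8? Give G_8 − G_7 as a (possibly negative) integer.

1

base 4: 13 = 3·4 + 1; at 5: 3·5 + 1 = 16; next = 15
base 5: 15 = 3·5; at 6: 3·6 = 18; next = 17
base 6: 17 = 2·6 + 5; at 7: 2·7 + 5 = 19; next = 18
base 7: 18 = 2·7 + 4; at 8: 2·8 + 4 = 20; next = 19
base 8: 19 = 2·8 + 3; at 9: 2·9 + 3 = 21; next = 20
base 9: 20 = 2·9 + 2; at 10: 2·10 + 2 = 22; next = 21
base 10: 21 = 2·10 + 1; at 11: 2·11 + 1 = 23; next = 22
base 11: 22 = 2·11; at 12: 2·12 = 24; next = 23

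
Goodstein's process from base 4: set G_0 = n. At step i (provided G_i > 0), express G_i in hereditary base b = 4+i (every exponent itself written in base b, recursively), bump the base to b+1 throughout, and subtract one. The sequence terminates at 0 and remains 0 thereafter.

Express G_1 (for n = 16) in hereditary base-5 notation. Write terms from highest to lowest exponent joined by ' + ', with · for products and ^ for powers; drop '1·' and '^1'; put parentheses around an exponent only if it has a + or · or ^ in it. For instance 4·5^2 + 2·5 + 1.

4·5 + 4

[0] 16 ≡ 4^2 (base 4). Lift 5: 25. −1: 24.
[1] 24 ≡ 4·5 + 4 (base 5). Lift 6: 28. −1: 27.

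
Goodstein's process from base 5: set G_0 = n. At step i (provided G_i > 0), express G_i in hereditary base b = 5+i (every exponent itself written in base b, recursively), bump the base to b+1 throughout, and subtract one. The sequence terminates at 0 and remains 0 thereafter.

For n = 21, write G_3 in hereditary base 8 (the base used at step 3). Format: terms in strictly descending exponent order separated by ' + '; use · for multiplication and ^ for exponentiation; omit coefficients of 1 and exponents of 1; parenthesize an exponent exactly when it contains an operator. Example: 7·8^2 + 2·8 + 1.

step 0: 21 = 4·5 + 1; sub 6 for 5: 4·6 + 1; = 25; G_1 = 25−1 = 24
step 1: 24 = 4·6; sub 7 for 6: 4·7; = 28; G_2 = 28−1 = 27
step 2: 27 = 3·7 + 6; sub 8 for 7: 3·8 + 6; = 30; G_3 = 30−1 = 29
step 3: 29 = 3·8 + 5; sub 9 for 8: 3·9 + 5; = 32; G_4 = 32−1 = 31

3·8 + 5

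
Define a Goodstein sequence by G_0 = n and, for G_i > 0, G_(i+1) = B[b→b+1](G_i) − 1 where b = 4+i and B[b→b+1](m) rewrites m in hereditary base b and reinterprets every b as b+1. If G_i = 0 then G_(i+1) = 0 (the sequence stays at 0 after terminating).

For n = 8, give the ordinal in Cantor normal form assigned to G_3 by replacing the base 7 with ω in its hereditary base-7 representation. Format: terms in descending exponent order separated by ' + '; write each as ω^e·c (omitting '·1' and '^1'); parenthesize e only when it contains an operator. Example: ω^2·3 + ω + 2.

i=0: 8 = 2·4 (b=4); 4→5: 2·5 = 10; 10−1 = 9
i=1: 9 = 5 + 4 (b=5); 5→6: 6 + 4 = 10; 10−1 = 9
i=2: 9 = 6 + 3 (b=6); 6→7: 7 + 3 = 10; 10−1 = 9

ω + 2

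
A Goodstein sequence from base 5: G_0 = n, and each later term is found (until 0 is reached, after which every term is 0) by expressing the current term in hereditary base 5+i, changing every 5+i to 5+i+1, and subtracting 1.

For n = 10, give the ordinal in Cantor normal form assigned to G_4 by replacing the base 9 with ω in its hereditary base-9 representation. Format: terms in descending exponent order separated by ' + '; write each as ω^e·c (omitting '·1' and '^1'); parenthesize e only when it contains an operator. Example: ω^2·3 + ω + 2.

ω + 2

i=0: 10 = 2·5 (b=5); 5→6: 2·6 = 12; 12−1 = 11
i=1: 11 = 6 + 5 (b=6); 6→7: 7 + 5 = 12; 12−1 = 11
i=2: 11 = 7 + 4 (b=7); 7→8: 8 + 4 = 12; 12−1 = 11
i=3: 11 = 8 + 3 (b=8); 8→9: 9 + 3 = 12; 12−1 = 11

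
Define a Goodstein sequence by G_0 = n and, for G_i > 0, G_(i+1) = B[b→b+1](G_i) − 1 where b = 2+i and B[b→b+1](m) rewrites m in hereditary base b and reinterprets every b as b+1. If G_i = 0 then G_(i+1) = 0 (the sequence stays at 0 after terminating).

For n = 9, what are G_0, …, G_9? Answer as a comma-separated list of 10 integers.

G_0=9  [base 2] 2^(2 + 1) + 1  →[2↦3]→  3^(3 + 1) + 1 = 82  −1 ⇒ G_1=81
G_1=81  [base 3] 3^(3 + 1)  →[3↦4]→  4^(4 + 1) = 1024  −1 ⇒ G_2=1023
G_2=1023  [base 4] 3·4^4 + 3·4^3 + 3·4^2 + 3·4 + 3  →[4↦5]→  3·5^5 + 3·5^3 + 3·5^2 + 3·5 + 3 = 9843  −1 ⇒ G_3=9842
G_3=9842  [base 5] 3·5^5 + 3·5^3 + 3·5^2 + 3·5 + 2  →[5↦6]→  3·6^6 + 3·6^3 + 3·6^2 + 3·6 + 2 = 140744  −1 ⇒ G_4=140743
G_4=140743  [base 6] 3·6^6 + 3·6^3 + 3·6^2 + 3·6 + 1  →[6↦7]→  3·7^7 + 3·7^3 + 3·7^2 + 3·7 + 1 = 2471827  −1 ⇒ G_5=2471826
G_5=2471826  [base 7] 3·7^7 + 3·7^3 + 3·7^2 + 3·7  →[7↦8]→  3·8^8 + 3·8^3 + 3·8^2 + 3·8 = 50333400  −1 ⇒ G_6=50333399
G_6=50333399  [base 8] 3·8^8 + 3·8^3 + 3·8^2 + 2·8 + 7  →[8↦9]→  3·9^9 + 3·9^3 + 3·9^2 + 2·9 + 7 = 1162263922  −1 ⇒ G_7=1162263921
G_7=1162263921  [base 9] 3·9^9 + 3·9^3 + 3·9^2 + 2·9 + 6  →[9↦10]→  3·10^10 + 3·10^3 + 3·10^2 + 2·10 + 6 = 30000003326  −1 ⇒ G_8=30000003325
G_8=30000003325  [base 10] 3·10^10 + 3·10^3 + 3·10^2 + 2·10 + 5  →[10↦11]→  3·11^11 + 3·11^3 + 3·11^2 + 2·11 + 5 = 855935016216  −1 ⇒ G_9=855935016215

9, 81, 1023, 9842, 140743, 2471826, 50333399, 1162263921, 30000003325, 855935016215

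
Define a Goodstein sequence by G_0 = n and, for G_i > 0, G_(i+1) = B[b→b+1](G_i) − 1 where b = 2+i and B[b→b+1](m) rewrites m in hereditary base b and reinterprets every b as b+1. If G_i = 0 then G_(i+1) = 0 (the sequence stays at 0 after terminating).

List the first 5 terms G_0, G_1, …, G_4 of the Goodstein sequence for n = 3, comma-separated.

3, 3, 3, 2, 1

[0] 3 ≡ 2 + 1 (base 2). Lift 3: 4. −1: 3.
[1] 3 ≡ 3 (base 3). Lift 4: 4. −1: 3.
[2] 3 ≡ 3 (base 4). Lift 5: 3. −1: 2.
[3] 2 ≡ 2 (base 5). Lift 6: 2. −1: 1.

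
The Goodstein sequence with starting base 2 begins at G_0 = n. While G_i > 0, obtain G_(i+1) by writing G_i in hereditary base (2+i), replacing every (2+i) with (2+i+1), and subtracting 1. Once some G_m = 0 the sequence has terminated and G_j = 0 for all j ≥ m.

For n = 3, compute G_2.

3

i=0: 3 = 2 + 1 (b=2); 2→3: 3 + 1 = 4; 4−1 = 3
i=1: 3 = 3 (b=3); 3→4: 4 = 4; 4−1 = 3
i=2: 3 = 3 (b=4); 4→5: 3 = 3; 3−1 = 2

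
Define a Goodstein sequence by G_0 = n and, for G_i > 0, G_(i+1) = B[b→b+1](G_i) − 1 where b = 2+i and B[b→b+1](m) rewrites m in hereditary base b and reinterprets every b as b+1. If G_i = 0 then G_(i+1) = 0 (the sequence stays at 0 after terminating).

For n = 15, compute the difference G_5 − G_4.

6261751

15 —HB2→ 2^(2 + 1) + 2^2 + 2 + 1 —bump→ 3^(3 + 1) + 3^3 + 3 + 1 = 112 —(−1)→ 111
111 —HB3→ 3^(3 + 1) + 3^3 + 3 —bump→ 4^(4 + 1) + 4^4 + 4 = 1284 —(−1)→ 1283
1283 —HB4→ 4^(4 + 1) + 4^4 + 3 —bump→ 5^(5 + 1) + 5^5 + 3 = 18753 —(−1)→ 18752
18752 —HB5→ 5^(5 + 1) + 5^5 + 2 —bump→ 6^(6 + 1) + 6^6 + 2 = 326594 —(−1)→ 326593
326593 —HB6→ 6^(6 + 1) + 6^6 + 1 —bump→ 7^(7 + 1) + 7^7 + 1 = 6588345 —(−1)→ 6588344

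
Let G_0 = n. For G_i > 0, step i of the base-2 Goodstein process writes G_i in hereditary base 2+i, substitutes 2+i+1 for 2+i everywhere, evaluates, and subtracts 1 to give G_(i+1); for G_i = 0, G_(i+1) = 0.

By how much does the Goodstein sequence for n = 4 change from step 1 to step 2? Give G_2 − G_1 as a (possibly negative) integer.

base 2: 4 = 2^2; at 3: 3^3 = 27; next = 26
base 3: 26 = 2·3^2 + 2·3 + 2; at 4: 2·4^2 + 2·4 + 2 = 42; next = 41

15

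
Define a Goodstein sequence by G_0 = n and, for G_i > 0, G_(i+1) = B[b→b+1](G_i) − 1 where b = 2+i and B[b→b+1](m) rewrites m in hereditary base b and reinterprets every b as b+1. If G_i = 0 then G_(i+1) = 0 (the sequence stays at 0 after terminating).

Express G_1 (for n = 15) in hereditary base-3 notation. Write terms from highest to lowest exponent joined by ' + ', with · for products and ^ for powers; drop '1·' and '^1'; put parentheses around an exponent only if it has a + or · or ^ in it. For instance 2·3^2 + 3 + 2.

3^(3 + 1) + 3^3 + 3

base 2: 15 = 2^(2 + 1) + 2^2 + 2 + 1; at 3: 3^(3 + 1) + 3^3 + 3 + 1 = 112; next = 111
base 3: 111 = 3^(3 + 1) + 3^3 + 3; at 4: 4^(4 + 1) + 4^4 + 4 = 1284; next = 1283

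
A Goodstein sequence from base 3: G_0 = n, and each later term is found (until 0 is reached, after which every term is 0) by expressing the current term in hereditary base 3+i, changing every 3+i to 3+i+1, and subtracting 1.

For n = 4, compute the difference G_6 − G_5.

-1

G_0=4  [base 3] 3 + 1  →[3↦4]→  4 + 1 = 5  −1 ⇒ G_1=4
G_1=4  [base 4] 4  →[4↦5]→  5 = 5  −1 ⇒ G_2=4
G_2=4  [base 5] 4  →[5↦6]→  4 = 4  −1 ⇒ G_3=3
G_3=3  [base 6] 3  →[6↦7]→  3 = 3  −1 ⇒ G_4=2
G_4=2  [base 7] 2  →[7↦8]→  2 = 2  −1 ⇒ G_5=1
G_5=1  [base 8] 1  →[8↦9]→  1 = 1  −1 ⇒ G_6=0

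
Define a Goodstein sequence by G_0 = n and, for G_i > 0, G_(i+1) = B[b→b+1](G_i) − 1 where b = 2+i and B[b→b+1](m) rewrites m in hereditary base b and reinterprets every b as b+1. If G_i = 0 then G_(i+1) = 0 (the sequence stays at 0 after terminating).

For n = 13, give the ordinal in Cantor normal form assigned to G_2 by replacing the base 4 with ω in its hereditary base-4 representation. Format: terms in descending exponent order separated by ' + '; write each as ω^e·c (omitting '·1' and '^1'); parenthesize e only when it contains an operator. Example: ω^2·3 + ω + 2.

ω^(ω + 1) + ω^3·3 + ω^2·3 + ω·3 + 3

(0) 13|_2 = 2^(2 + 1) + 2^2 + 1 ↦ 3^(3 + 1) + 3^3 + 1|_3 = 109 ⇒ 108
(1) 108|_3 = 3^(3 + 1) + 3^3 ↦ 4^(4 + 1) + 4^4|_4 = 1280 ⇒ 1279
(2) 1279|_4 = 4^(4 + 1) + 3·4^3 + 3·4^2 + 3·4 + 3 ↦ 5^(5 + 1) + 3·5^3 + 3·5^2 + 3·5 + 3|_5 = 16093 ⇒ 16092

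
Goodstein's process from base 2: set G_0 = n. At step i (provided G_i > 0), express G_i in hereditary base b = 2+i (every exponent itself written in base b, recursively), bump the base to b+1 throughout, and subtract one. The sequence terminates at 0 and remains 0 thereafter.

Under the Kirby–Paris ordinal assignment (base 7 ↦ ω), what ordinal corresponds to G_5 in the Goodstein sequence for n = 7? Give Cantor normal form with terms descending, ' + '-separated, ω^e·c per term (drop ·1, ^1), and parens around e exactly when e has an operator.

ω^ω

[0] 7 ≡ 2^2 + 2 + 1 (base 2). Lift 3: 31. −1: 30.
[1] 30 ≡ 3^3 + 3 (base 3). Lift 4: 260. −1: 259.
[2] 259 ≡ 4^4 + 3 (base 4). Lift 5: 3128. −1: 3127.
[3] 3127 ≡ 5^5 + 2 (base 5). Lift 6: 46658. −1: 46657.
[4] 46657 ≡ 6^6 + 1 (base 6). Lift 7: 823544. −1: 823543.
[5] 823543 ≡ 7^7 (base 7). Lift 8: 16777216. −1: 16777215.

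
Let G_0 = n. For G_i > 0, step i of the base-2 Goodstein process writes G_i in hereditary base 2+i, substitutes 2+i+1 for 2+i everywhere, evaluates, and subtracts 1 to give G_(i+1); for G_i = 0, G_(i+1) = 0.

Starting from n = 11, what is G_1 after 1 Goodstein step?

84

G_0 = 11. HB_2(11) = 2^(2 + 1) + 2 + 1. Bump = 85. G_1 = 84.
G_1 = 84. HB_3(84) = 3^(3 + 1) + 3. Bump = 1028. G_2 = 1027.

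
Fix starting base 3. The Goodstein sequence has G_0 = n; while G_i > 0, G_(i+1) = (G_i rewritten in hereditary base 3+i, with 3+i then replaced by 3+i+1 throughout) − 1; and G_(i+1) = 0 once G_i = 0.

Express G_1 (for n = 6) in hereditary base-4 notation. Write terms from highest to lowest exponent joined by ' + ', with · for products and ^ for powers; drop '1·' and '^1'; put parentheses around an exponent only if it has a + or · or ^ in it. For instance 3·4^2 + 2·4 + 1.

G_0=6  [base 3] 2·3  →[3↦4]→  2·4 = 8  −1 ⇒ G_1=7
G_1=7  [base 4] 4 + 3  →[4↦5]→  5 + 3 = 8  −1 ⇒ G_2=7

4 + 3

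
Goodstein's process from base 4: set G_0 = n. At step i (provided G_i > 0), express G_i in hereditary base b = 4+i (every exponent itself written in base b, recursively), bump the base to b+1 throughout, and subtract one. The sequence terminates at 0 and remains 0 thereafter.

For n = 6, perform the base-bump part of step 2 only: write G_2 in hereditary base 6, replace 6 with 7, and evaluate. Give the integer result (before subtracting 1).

7

[0] 6 ≡ 4 + 2 (base 4). Lift 5: 7. −1: 6.
[1] 6 ≡ 5 + 1 (base 5). Lift 6: 7. −1: 6.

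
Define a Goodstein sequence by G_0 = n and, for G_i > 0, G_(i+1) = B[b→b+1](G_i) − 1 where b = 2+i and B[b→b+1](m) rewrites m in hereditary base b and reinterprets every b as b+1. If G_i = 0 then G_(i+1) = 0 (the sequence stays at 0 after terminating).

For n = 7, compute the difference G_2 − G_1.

229

base 2: 7 = 2^2 + 2 + 1; at 3: 3^3 + 3 + 1 = 31; next = 30
base 3: 30 = 3^3 + 3; at 4: 4^4 + 4 = 260; next = 259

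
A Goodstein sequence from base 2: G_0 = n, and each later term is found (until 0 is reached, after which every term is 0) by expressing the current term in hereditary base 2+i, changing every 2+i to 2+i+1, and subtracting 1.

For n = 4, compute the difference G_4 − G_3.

G_0 = 4. HB_2(4) = 2^2. Bump = 27. G_1 = 26.
G_1 = 26. HB_3(26) = 2·3^2 + 2·3 + 2. Bump = 42. G_2 = 41.
G_2 = 41. HB_4(41) = 2·4^2 + 2·4 + 1. Bump = 61. G_3 = 60.
G_3 = 60. HB_5(60) = 2·5^2 + 2·5. Bump = 84. G_4 = 83.

23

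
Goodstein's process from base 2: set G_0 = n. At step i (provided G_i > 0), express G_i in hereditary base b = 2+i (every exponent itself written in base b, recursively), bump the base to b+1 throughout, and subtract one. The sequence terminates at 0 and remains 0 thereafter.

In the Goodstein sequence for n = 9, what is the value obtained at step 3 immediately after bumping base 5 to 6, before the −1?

(0) 9|_2 = 2^(2 + 1) + 1 ↦ 3^(3 + 1) + 1|_3 = 82 ⇒ 81
(1) 81|_3 = 3^(3 + 1) ↦ 4^(4 + 1)|_4 = 1024 ⇒ 1023
(2) 1023|_4 = 3·4^4 + 3·4^3 + 3·4^2 + 3·4 + 3 ↦ 3·5^5 + 3·5^3 + 3·5^2 + 3·5 + 3|_5 = 9843 ⇒ 9842
(3) 9842|_5 = 3·5^5 + 3·5^3 + 3·5^2 + 3·5 + 2 ↦ 3·6^6 + 3·6^3 + 3·6^2 + 3·6 + 2|_6 = 140744 ⇒ 140743

140744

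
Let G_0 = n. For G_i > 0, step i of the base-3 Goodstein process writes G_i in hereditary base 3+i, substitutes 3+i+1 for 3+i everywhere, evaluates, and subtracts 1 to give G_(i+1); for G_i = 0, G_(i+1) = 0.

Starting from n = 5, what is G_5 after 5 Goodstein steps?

G_0 = 5. HB_3(5) = 3 + 2. Bump = 6. G_1 = 5.
G_1 = 5. HB_4(5) = 4 + 1. Bump = 6. G_2 = 5.
G_2 = 5. HB_5(5) = 5. Bump = 6. G_3 = 5.
G_3 = 5. HB_6(5) = 5. Bump = 5. G_4 = 4.
G_4 = 4. HB_7(4) = 4. Bump = 4. G_5 = 3.
G_5 = 3. HB_8(3) = 3. Bump = 3. G_6 = 2.

3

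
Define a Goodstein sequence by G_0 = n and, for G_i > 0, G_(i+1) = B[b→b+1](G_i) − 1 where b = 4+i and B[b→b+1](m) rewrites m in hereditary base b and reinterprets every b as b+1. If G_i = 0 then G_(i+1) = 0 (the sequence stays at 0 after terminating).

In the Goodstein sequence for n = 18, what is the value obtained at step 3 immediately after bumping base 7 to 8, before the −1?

54

G_0 = 18. HB_4(18) = 4^2 + 2. Bump = 27. G_1 = 26.
G_1 = 26. HB_5(26) = 5^2 + 1. Bump = 37. G_2 = 36.
G_2 = 36. HB_6(36) = 6^2. Bump = 49. G_3 = 48.
G_3 = 48. HB_7(48) = 6·7 + 6. Bump = 54. G_4 = 53.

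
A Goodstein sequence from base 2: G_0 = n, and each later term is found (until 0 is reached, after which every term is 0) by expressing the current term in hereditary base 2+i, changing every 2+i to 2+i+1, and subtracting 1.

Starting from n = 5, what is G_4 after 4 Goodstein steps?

step 0: 5 = 2^2 + 1; sub 3 for 2: 3^3 + 1; = 28; G_1 = 28−1 = 27
step 1: 27 = 3^3; sub 4 for 3: 4^4; = 256; G_2 = 256−1 = 255
step 2: 255 = 3·4^3 + 3·4^2 + 3·4 + 3; sub 5 for 4: 3·5^3 + 3·5^2 + 3·5 + 3; = 468; G_3 = 468−1 = 467
step 3: 467 = 3·5^3 + 3·5^2 + 3·5 + 2; sub 6 for 5: 3·6^3 + 3·6^2 + 3·6 + 2; = 776; G_4 = 776−1 = 775

775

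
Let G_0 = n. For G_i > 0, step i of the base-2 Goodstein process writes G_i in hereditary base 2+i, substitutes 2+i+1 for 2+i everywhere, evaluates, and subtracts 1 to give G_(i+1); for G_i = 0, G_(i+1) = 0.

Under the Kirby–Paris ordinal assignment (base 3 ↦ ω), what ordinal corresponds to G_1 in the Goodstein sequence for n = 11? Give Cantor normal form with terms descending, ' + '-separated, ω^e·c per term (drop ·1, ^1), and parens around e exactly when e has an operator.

ω^(ω + 1) + ω

11 —HB2→ 2^(2 + 1) + 2 + 1 —bump→ 3^(3 + 1) + 3 + 1 = 85 —(−1)→ 84
84 —HB3→ 3^(3 + 1) + 3 —bump→ 4^(4 + 1) + 4 = 1028 —(−1)→ 1027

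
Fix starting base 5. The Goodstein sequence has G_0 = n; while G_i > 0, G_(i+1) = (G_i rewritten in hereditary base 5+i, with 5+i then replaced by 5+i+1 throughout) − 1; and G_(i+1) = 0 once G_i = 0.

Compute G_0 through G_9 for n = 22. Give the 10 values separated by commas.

22, 25, 28, 31, 33, 35, 37, 39, 41, 43

base 5: 22 = 4·5 + 2; at 6: 4·6 + 2 = 26; next = 25
base 6: 25 = 4·6 + 1; at 7: 4·7 + 1 = 29; next = 28
base 7: 28 = 4·7; at 8: 4·8 = 32; next = 31
base 8: 31 = 3·8 + 7; at 9: 3·9 + 7 = 34; next = 33
base 9: 33 = 3·9 + 6; at 10: 3·10 + 6 = 36; next = 35
base 10: 35 = 3·10 + 5; at 11: 3·11 + 5 = 38; next = 37
base 11: 37 = 3·11 + 4; at 12: 3·12 + 4 = 40; next = 39
base 12: 39 = 3·12 + 3; at 13: 3·13 + 3 = 42; next = 41
base 13: 41 = 3·13 + 2; at 14: 3·14 + 2 = 44; next = 43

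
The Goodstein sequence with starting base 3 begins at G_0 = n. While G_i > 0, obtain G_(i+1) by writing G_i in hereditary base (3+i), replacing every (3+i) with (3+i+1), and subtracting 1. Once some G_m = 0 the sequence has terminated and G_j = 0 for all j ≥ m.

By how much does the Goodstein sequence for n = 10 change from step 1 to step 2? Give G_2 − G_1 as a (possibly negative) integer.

8

(0) 10|_3 = 3^2 + 1 ↦ 4^2 + 1|_4 = 17 ⇒ 16
(1) 16|_4 = 4^2 ↦ 5^2|_5 = 25 ⇒ 24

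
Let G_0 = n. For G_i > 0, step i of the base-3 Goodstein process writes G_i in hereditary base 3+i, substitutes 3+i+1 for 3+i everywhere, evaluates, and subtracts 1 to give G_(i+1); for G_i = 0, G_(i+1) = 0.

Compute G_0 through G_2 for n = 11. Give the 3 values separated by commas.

11, 17, 25

G_0=11  [base 3] 3^2 + 2  →[3↦4]→  4^2 + 2 = 18  −1 ⇒ G_1=17
G_1=17  [base 4] 4^2 + 1  →[4↦5]→  5^2 + 1 = 26  −1 ⇒ G_2=25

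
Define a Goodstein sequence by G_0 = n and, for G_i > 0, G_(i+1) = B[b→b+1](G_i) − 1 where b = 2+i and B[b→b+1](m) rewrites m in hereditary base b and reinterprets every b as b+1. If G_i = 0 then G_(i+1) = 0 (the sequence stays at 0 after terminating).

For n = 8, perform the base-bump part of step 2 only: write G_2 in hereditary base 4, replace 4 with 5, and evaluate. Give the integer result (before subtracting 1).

(0) 8|_2 = 2^(2 + 1) ↦ 3^(3 + 1)|_3 = 81 ⇒ 80
(1) 80|_3 = 2·3^3 + 2·3^2 + 2·3 + 2 ↦ 2·4^4 + 2·4^2 + 2·4 + 2|_4 = 554 ⇒ 553
(2) 553|_4 = 2·4^4 + 2·4^2 + 2·4 + 1 ↦ 2·5^5 + 2·5^2 + 2·5 + 1|_5 = 6311 ⇒ 6310

6311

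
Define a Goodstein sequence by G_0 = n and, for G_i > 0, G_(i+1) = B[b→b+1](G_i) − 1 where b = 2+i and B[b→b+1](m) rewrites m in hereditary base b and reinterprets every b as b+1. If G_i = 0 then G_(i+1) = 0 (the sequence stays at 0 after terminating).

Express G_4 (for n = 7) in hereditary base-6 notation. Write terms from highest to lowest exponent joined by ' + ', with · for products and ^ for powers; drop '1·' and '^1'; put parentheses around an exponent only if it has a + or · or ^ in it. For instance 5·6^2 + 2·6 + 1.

6^6 + 1

i=0: 7 = 2^2 + 2 + 1 (b=2); 2→3: 3^3 + 3 + 1 = 31; 31−1 = 30
i=1: 30 = 3^3 + 3 (b=3); 3→4: 4^4 + 4 = 260; 260−1 = 259
i=2: 259 = 4^4 + 3 (b=4); 4→5: 5^5 + 3 = 3128; 3128−1 = 3127
i=3: 3127 = 5^5 + 2 (b=5); 5→6: 6^6 + 2 = 46658; 46658−1 = 46657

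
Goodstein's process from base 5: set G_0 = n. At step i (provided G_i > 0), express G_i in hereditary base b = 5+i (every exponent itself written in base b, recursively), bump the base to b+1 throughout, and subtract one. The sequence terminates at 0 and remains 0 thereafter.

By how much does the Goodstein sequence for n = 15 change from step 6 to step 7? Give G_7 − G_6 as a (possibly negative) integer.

1

G_0 = 15. HB_5(15) = 3·5. Bump = 18. G_1 = 17.
G_1 = 17. HB_6(17) = 2·6 + 5. Bump = 19. G_2 = 18.
G_2 = 18. HB_7(18) = 2·7 + 4. Bump = 20. G_3 = 19.
G_3 = 19. HB_8(19) = 2·8 + 3. Bump = 21. G_4 = 20.
G_4 = 20. HB_9(20) = 2·9 + 2. Bump = 22. G_5 = 21.
G_5 = 21. HB_10(21) = 2·10 + 1. Bump = 23. G_6 = 22.
G_6 = 22. HB_11(22) = 2·11. Bump = 24. G_7 = 23.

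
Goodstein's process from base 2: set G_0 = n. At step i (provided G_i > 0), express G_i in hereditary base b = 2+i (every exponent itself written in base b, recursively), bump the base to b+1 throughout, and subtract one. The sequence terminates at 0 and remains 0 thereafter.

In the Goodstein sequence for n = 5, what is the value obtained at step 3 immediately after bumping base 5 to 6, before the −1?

step 0: 5 = 2^2 + 1; sub 3 for 2: 3^3 + 1; = 28; G_1 = 28−1 = 27
step 1: 27 = 3^3; sub 4 for 3: 4^4; = 256; G_2 = 256−1 = 255
step 2: 255 = 3·4^3 + 3·4^2 + 3·4 + 3; sub 5 for 4: 3·5^3 + 3·5^2 + 3·5 + 3; = 468; G_3 = 468−1 = 467

776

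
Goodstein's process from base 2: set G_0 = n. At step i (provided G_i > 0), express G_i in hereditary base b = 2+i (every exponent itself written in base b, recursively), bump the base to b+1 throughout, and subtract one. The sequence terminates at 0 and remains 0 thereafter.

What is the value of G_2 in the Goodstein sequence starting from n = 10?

[0] 10 ≡ 2^(2 + 1) + 2 (base 2). Lift 3: 84. −1: 83.
[1] 83 ≡ 3^(3 + 1) + 2 (base 3). Lift 4: 1026. −1: 1025.
[2] 1025 ≡ 4^(4 + 1) + 1 (base 4). Lift 5: 15626. −1: 15625.

1025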